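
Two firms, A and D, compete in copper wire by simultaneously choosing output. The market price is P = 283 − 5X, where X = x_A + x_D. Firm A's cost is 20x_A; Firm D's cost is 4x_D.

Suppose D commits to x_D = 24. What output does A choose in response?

14.3

Firm A's profit: π = x_A(283 − 5(x_A + x_D)) − 20x_A.
∂π/∂x_A = 263 − 10x_A − 5x_D = 0, so x_A = 26.3 − 0.5x_D.
At x_D = 24: x_A = 26.3 − 0.5·24 = 14.3.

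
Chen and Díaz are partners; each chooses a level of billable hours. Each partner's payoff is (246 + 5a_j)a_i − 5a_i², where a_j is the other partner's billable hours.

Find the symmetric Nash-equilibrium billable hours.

Chen's payoff is (246 + 5a_D)a_C − 5a_C².
∂π/∂a_C = 246 + 5a_D − 10a_C = 0, so a_C = 24.6 + 0.5a_D.
The game is symmetric, so in equilibrium a_D = a_C: the reaction function gives 0.5a_C = 24.6, hence a_C = 49.2.

49.2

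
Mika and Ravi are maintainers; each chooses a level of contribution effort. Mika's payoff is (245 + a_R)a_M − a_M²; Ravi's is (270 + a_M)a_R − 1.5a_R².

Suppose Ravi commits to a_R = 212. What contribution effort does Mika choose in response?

Expanding Mika's payoff: 245a_M + a_Ra_M − a_M².
∂π/∂a_M = 245 + a_R − 2a_M = 0, so a_M = 122.5 + 0.5a_R.
At a_R = 212: a_M = 122.5 + 0.5·212 = 228.5.

228.5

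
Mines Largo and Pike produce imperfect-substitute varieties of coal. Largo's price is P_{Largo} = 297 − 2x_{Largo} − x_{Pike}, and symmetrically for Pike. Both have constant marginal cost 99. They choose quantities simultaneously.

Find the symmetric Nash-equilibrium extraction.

39.6

Mine Largo's profit: π = x_{Largo}(297 − 2x_{Largo} − x_{Pike}) − 99x_{Largo}.
∂π/∂x_{Largo} = 198 − 4x_{Largo} − x_{Pike} = 0 ⇒ x_{Largo} = 49.5 − 0.25x_{Pike}.
Setting x_{Largo} = x_{Pike} in the reaction function: x_{Largo} = 49.5 − 0.25x_{Largo}, so x_{Largo} = 49.5 / 1.25 = 39.6.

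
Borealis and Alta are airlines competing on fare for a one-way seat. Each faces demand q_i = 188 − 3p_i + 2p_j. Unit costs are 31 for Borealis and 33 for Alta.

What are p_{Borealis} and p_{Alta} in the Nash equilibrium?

70.625, 71.375

Borealis's profit: π = (p_{Borealis} − 31)(188 − 3p_{Borealis} + 2p_{Alta}).
∂π/∂p_{Borealis} = 281 − 6p_{Borealis} + 2p_{Alta} = 0 ⇒ p_{Borealis} = 281/6 + (1/3)p_{Alta}.
Similarly p_{Alta} = 287/6 + (1/3)p_{Borealis}.
Substituting the second reaction function into the first: p_{Borealis} = 281/6 + (1/3)(287/6 + (1/3)p_{Borealis}), which gives (8/9)p_{Borealis} = 565/9 ⇒ p_{Borealis} = 70.625.
Then p_{Alta} = 287/6 + (1/3)·70.625 = 71.375.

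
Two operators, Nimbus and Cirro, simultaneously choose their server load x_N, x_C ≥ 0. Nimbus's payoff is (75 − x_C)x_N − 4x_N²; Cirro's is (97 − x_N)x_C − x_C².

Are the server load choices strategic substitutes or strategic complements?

strategic substitutes

Expanding Nimbus's payoff: 75x_N − x_Cx_N − 4x_N².
∂π/∂x_N = 75 − x_C − 8x_N = 0, so x_N = 9.375 − 0.125x_C.
The best-response slope dx_N/dx_C = −0.125 < 0: the reaction function is downward-sloping, so the choices are strategic substitutes.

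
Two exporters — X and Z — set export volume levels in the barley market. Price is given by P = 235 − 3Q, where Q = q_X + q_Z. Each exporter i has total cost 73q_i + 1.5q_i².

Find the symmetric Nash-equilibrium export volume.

Exporter X's profit: π = q_X(235 − 3(q_X + q_Z)) − 73q_X − 1.5q_X².
∂π/∂q_X = 162 − 9q_X − 3q_Z = 0, so q_X = 18 − (1/3)q_Z.
The game is symmetric, so in equilibrium q_Z = q_X: the reaction function gives (4/3)q_X = 18, hence q_X = 13.5.

13.5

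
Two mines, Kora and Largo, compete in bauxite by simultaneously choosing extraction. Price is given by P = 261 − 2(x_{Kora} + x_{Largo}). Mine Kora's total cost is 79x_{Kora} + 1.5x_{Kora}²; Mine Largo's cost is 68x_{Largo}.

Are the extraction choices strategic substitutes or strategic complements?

Mine Kora's profit: π = x_{Kora}(261 − 2(x_{Kora} + x_{Largo})) − 79x_{Kora} − 1.5x_{Kora}².
∂π/∂x_{Kora} = 182 − 7x_{Kora} − 2x_{Largo} = 0, so x_{Kora} = 26 − (2/7)x_{Largo}.
The best-response slope dx_{Kora}/dx_{Largo} = −2/7 < 0: the reaction function is downward-sloping, so the choices are strategic substitutes.

strategic substitutes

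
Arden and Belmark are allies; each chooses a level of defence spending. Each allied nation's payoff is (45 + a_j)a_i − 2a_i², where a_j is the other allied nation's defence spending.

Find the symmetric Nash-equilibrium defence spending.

Arden's payoff is (45 + a_B)a_A − 2a_A².
∂π/∂a_A = 45 + a_B − 4a_A = 0, so a_A = 11.25 + 0.25a_B.
By symmetry a_B = a_A; substituting into the reaction function, 0.75a_A = 11.25 and a_A = 15.

15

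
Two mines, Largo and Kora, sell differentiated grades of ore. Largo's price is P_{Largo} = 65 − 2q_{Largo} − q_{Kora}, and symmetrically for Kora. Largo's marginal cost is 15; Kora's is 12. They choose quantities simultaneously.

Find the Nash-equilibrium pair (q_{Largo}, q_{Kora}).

Mine Largo's profit: π = q_{Largo}(65 − 2q_{Largo} − q_{Kora}) − 15q_{Largo}.
∂π/∂q_{Largo} = 50 − 4q_{Largo} − q_{Kora} = 0 ⇒ q_{Largo} = 12.5 − 0.25q_{Kora}.
Similarly q_{Kora} = 13.25 − 0.25q_{Largo}.
Substituting the second reaction function into the first: q_{Largo} = 12.5 − 0.25(13.25 − 0.25q_{Largo}), which gives 0.9375q_{Largo} = 9.1875 ⇒ q_{Largo} = 9.8.
Then q_{Kora} = 13.25 − 0.25·9.8 = 10.8.

9.8, 10.8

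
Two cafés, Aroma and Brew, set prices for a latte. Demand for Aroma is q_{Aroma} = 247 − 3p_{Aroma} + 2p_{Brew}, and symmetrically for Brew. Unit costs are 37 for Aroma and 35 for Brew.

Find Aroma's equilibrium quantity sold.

Aroma's profit: π = (p_{Aroma} − 37)(247 − 3p_{Aroma} + 2p_{Brew}).
∂π/∂p_{Aroma} = 358 − 6p_{Aroma} + 2p_{Brew} = 0 ⇒ p_{Aroma} = 179/3 + (1/3)p_{Brew}.
Similarly p_{Brew} = 176/3 + (1/3)p_{Aroma}.
Solving the two reaction functions simultaneously: (1 − (1/3)(1/3))p_{Aroma} = 179/3 + (1/3)·(176/3), so (8/9)p_{Aroma} = 713/9 and p_{Aroma} = 89.125.
Then p_{Brew} = 176/3 + (1/3)·89.125 = 88.375.
q_{Aroma} = 247 − 3·89.125 + 2·88.375 = 156.375.

156.375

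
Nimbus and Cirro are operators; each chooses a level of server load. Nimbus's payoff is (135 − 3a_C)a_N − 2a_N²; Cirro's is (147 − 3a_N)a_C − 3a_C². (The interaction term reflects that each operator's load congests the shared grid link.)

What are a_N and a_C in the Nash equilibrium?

24.6, 12.2

Expanding Nimbus's payoff: 135a_N − 3a_Ca_N − 2a_N².
∂π/∂a_N = 135 − 3a_C − 4a_N = 0, so a_N = 33.75 − 0.75a_C.
Likewise for Cirro: a_C = 24.5 − 0.5a_N.
Solving the two reaction functions simultaneously: (1 − (−0.75)(−0.5))a_N = 33.75 − 0.75·24.5, so 0.625a_N = 15.375 and a_N = 24.6.
Then a_C = 24.5 − 0.5·24.6 = 12.2.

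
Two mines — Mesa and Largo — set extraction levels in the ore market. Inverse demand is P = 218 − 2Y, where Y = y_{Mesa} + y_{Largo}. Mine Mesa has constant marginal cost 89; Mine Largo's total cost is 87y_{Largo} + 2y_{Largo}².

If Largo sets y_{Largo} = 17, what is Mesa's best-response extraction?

23.75

Mine Mesa's profit: π = y_{Mesa}(218 − 2(y_{Mesa} + y_{Largo})) − 89y_{Mesa}.
∂π/∂y_{Mesa} = 129 − 4y_{Mesa} − 2y_{Largo} = 0, so y_{Mesa} = 32.25 − 0.5y_{Largo}.
At y_{Largo} = 17: y_{Mesa} = 32.25 − 0.5·17 = 23.75.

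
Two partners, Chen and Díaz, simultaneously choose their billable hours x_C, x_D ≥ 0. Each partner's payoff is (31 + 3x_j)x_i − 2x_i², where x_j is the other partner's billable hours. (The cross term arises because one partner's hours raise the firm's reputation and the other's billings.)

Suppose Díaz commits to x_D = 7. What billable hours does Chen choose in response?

13

Chen's payoff is (31 + 3x_D)x_C − 2x_C².
∂π/∂x_C = 31 + 3x_D − 4x_C = 0, so x_C = 7.75 + 0.75x_D.
At x_D = 7: x_C = 7.75 + 0.75·7 = 13.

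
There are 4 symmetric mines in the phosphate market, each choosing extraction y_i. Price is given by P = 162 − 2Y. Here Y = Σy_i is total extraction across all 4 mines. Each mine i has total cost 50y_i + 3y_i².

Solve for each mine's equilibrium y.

7

A representative mine's profit is π_i = y_i(162 − 2Y) − 50y_i − 3y_i², with Y = y_i + Σ_{j≠i} y_j.
First-order condition: 112 − 10y_i − 2Σ_{j≠i} y_j = 0.
In a symmetric equilibrium every mine chooses the same y, so Σ_{j≠i} y_j = 3y. The condition becomes 112 − 16y = 0, giving y = 112/16 = 7.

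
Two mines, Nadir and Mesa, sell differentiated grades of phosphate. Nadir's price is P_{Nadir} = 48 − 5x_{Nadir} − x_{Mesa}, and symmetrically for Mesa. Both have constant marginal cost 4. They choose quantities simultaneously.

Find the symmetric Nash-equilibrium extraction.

Mine Nadir's profit: π = x_{Nadir}(48 − 5x_{Nadir} − x_{Mesa}) − 4x_{Nadir}.
∂π/∂x_{Nadir} = 44 − 10x_{Nadir} − x_{Mesa} = 0 ⇒ x_{Nadir} = 4.4 − 0.1x_{Mesa}.
The game is symmetric, so in equilibrium x_{Mesa} = x_{Nadir}: the reaction function gives 1.1x_{Nadir} = 4.4, hence x_{Nadir} = 4.

4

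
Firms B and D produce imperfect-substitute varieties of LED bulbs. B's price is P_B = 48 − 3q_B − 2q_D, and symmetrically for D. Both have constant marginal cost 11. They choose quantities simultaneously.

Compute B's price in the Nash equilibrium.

24.875

Firm B's profit: π = q_B(48 − 3q_B − 2q_D) − 11q_B.
∂π/∂q_B = 37 − 6q_B − 2q_D = 0 ⇒ q_B = 37/6 − (1/3)q_D.
The game is symmetric, so in equilibrium q_D = q_B: the reaction function gives (4/3)q_B = 37/6, hence q_B = 4.625.
P_B = 48 − 3·4.625 − 2·4.625 = 24.875.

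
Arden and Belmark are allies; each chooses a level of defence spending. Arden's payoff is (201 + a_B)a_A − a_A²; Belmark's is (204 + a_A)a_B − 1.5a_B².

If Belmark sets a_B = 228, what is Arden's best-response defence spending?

Expanding Arden's payoff: 201a_A + a_Ba_A − a_A².
∂π/∂a_A = 201 + a_B − 2a_A = 0, so a_A = 100.5 + 0.5a_B.
At a_B = 228: a_A = 100.5 + 0.5·228 = 214.5.

214.5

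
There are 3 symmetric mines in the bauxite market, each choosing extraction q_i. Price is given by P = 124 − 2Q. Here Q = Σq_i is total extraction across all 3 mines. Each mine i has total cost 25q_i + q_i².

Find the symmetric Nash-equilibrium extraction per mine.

9.9

A representative mine's profit is π_i = q_i(124 − 2Q) − 25q_i − q_i², with Q = q_i + Σ_{j≠i} q_j.
First-order condition: 99 − 6q_i − 2Σ_{j≠i} q_j = 0.
In a symmetric equilibrium every mine chooses the same q, so Σ_{j≠i} q_j = 2q. The condition becomes 99 − 10q = 0, giving q = 99/10 = 9.9.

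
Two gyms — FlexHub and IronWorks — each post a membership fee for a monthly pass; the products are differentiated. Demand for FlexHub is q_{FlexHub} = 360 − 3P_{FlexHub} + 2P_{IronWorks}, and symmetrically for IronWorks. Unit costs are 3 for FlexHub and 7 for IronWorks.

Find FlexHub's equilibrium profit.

FlexHub's profit: π = (P_{FlexHub} − 3)(360 − 3P_{FlexHub} + 2P_{IronWorks}).
∂π/∂P_{FlexHub} = 369 − 6P_{FlexHub} + 2P_{IronWorks} = 0 ⇒ P_{FlexHub} = 61.5 + (1/3)P_{IronWorks}.
Similarly P_{IronWorks} = 63.5 + (1/3)P_{FlexHub}.
Plugging P_{IronWorks} into FlexHub's best response: P_{FlexHub} = 61.5 + (1/3)(63.5 + (1/3)P_{FlexHub}) ⇒ (8/9)P_{FlexHub} = 248/3, so P_{FlexHub} = 93.
Then P_{IronWorks} = 63.5 + (1/3)·93 = 94.5.
q_{FlexHub} = 360 − 3·93 + 2·94.5 = 270.
Profit = (93 − 3)·270 = 24300.

24300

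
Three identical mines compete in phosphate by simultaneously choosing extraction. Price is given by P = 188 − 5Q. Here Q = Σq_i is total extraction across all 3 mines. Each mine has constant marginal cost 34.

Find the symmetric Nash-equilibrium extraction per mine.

7.7

A representative mine's profit is π_i = q_i(188 − 5Q) − 34q_i, with Q = q_i + Σ_{j≠i} q_j.
First-order condition: 154 − 10q_i − 5Σ_{j≠i} q_j = 0.
Imposing symmetry (q_j = q for all j) turns Σ_{j≠i} q_j into 2q, so 154 = 20q and q = 7.7.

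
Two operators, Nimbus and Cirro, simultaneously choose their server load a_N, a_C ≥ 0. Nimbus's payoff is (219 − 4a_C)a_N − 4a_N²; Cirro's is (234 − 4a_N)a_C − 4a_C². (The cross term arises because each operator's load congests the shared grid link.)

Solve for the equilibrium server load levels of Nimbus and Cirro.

Expanding Nimbus's payoff: 219a_N − 4a_Ca_N − 4a_N².
∂π/∂a_N = 219 − 4a_C − 8a_N = 0, so a_N = 27.375 − 0.5a_C.
Likewise for Cirro: a_C = 29.25 − 0.5a_N.
Substituting the second reaction function into the first: a_N = 27.375 − 0.5(29.25 − 0.5a_N), which gives 0.75a_N = 12.75 ⇒ a_N = 17.
Then a_C = 29.25 − 0.5·17 = 20.75.

17, 20.75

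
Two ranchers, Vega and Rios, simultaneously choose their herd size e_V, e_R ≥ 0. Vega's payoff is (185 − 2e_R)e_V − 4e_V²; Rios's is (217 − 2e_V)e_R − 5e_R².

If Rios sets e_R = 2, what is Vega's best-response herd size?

Expanding Vega's payoff: 185e_V − 2e_Re_V − 4e_V².
∂π/∂e_V = 185 − 2e_R − 8e_V = 0, so e_V = 23.125 − 0.25e_R.
At e_R = 2: e_V = 23.125 − 0.25·2 = 22.625.

22.625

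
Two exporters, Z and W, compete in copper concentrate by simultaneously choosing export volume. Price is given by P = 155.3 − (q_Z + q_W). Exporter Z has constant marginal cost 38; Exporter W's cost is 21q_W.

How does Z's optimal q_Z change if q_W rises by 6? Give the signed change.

-3

Exporter Z's profit: π = q_Z(155.3 − (q_Z + q_W)) − 38q_Z.
∂π/∂q_Z = 117.3 − 2q_Z − q_W = 0, so q_Z = 58.65 − 0.5q_W.
The reaction-function slope is −0.5, so a 6-unit rise in q_W moves q_Z by −0.5 × 6 = −3. Z's best response falls — the actions are strategic substitutes.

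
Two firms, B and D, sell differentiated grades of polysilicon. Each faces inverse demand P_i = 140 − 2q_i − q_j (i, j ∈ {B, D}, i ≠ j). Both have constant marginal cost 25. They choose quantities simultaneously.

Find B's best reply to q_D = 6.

27.25

Firm B's profit: π = q_B(140 − 2q_B − q_D) − 25q_B.
∂π/∂q_B = 115 − 4q_B − q_D = 0 ⇒ q_B = 28.75 − 0.25q_D.
At q_D = 6: q_B = 28.75 − 0.25·6 = 27.25.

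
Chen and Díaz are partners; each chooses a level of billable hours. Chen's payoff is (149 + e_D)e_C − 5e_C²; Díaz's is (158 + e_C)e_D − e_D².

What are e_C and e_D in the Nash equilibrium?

Expanding Chen's payoff: 149e_C + e_De_C − 5e_C².
∂π/∂e_C = 149 + e_D − 10e_C = 0, so e_C = 14.9 + 0.1e_D.
Likewise for Díaz: e_D = 79 + 0.5e_C.
Plugging e_D into Chen's best response: e_C = 14.9 + 0.1(79 + 0.5e_C) ⇒ 0.95e_C = 22.8, so e_C = 24.
Then e_D = 79 + 0.5·24 = 91.

24, 91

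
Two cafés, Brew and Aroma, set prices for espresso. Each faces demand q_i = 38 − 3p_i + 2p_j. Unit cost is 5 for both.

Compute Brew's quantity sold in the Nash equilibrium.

24.75

Brew's profit: π = (p_{Brew} − 5)(38 − 3p_{Brew} + 2p_{Aroma}).
∂π/∂p_{Brew} = 53 − 6p_{Brew} + 2p_{Aroma} = 0 ⇒ p_{Brew} = 53/6 + (1/3)p_{Aroma}.
Setting p_{Brew} = p_{Aroma} in the reaction function: p_{Brew} = 53/6 + (1/3)p_{Brew}, so p_{Brew} = (53/6) / (2/3) = 13.25.
q_{Brew} = 38 − 3·13.25 + 2·13.25 = 24.75.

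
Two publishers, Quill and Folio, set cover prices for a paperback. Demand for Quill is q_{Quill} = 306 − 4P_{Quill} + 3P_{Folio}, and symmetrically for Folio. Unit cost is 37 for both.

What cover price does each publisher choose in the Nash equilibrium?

Quill's profit: π = (P_{Quill} − 37)(306 − 4P_{Quill} + 3P_{Folio}).
∂π/∂P_{Quill} = 454 − 8P_{Quill} + 3P_{Folio} = 0 ⇒ P_{Quill} = 56.75 + 0.375P_{Folio}.
The game is symmetric, so in equilibrium P_{Folio} = P_{Quill}: the reaction function gives 0.625P_{Quill} = 56.75, hence P_{Quill} = 90.8.

90.8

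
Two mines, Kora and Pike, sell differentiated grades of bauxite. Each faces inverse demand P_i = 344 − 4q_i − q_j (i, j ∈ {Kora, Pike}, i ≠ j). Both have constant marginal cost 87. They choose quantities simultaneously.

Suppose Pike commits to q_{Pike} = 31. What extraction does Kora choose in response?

Mine Kora's profit: π = q_{Kora}(344 − 4q_{Kora} − q_{Pike}) − 87q_{Kora}.
∂π/∂q_{Kora} = 257 − 8q_{Kora} − q_{Pike} = 0 ⇒ q_{Kora} = 32.125 − 0.125q_{Pike}.
At q_{Pike} = 31: q_{Kora} = 32.125 − 0.125·31 = 28.25.

28.25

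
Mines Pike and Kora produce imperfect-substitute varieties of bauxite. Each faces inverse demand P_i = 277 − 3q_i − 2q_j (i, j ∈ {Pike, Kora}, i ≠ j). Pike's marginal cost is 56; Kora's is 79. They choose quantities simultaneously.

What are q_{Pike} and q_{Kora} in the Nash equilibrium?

29.0625, 23.3125

Mine Pike's profit: π = q_{Pike}(277 − 3q_{Pike} − 2q_{Kora}) − 56q_{Pike}.
∂π/∂q_{Pike} = 221 − 6q_{Pike} − 2q_{Kora} = 0 ⇒ q_{Pike} = 221/6 − (1/3)q_{Kora}.
Similarly q_{Kora} = 33 − (1/3)q_{Pike}.
Plugging q_{Kora} into Pike's best response: q_{Pike} = 221/6 − (1/3)(33 − (1/3)q_{Pike}) ⇒ (8/9)q_{Pike} = 155/6, so q_{Pike} = 29.0625.
Then q_{Kora} = 33 − (1/3)·29.0625 = 23.3125.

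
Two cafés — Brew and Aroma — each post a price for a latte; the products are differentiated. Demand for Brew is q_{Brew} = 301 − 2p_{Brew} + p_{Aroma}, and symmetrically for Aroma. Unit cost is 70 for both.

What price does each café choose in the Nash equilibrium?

147

Brew's profit: π = (p_{Brew} − 70)(301 − 2p_{Brew} + p_{Aroma}).
∂π/∂p_{Brew} = 441 − 4p_{Brew} + p_{Aroma} = 0 ⇒ p_{Brew} = 110.25 + 0.25p_{Aroma}.
Setting p_{Brew} = p_{Aroma} in the reaction function: p_{Brew} = 110.25 + 0.25p_{Brew}, so p_{Brew} = 110.25 / 0.75 = 147.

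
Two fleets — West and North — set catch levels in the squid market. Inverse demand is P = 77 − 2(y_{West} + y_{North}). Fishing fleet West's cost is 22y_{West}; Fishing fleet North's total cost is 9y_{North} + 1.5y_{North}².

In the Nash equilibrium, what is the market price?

Fishing fleet West's profit: π = y_{West}(77 − 2(y_{West} + y_{North})) − 22y_{West}.
∂π/∂y_{West} = 55 − 4y_{West} − 2y_{North} = 0, so y_{West} = 13.75 − 0.5y_{North}.
For North: ∂π/∂y_{North} = 68 − 7y_{North} − 2y_{West} = 0 ⇒ y_{North} = 68/7 − (2/7)y_{West}.
Solving the two reaction functions simultaneously: (1 − (−0.5)(−2/7))y_{West} = 13.75 − 0.5·(68/7), so (6/7)y_{West} = 249/28 and y_{West} = 10.375.
Then y_{North} = 68/7 − (2/7)·10.375 = 6.75.
Equilibrium price: P = 77 − 2·17.125 = 42.75.

42.75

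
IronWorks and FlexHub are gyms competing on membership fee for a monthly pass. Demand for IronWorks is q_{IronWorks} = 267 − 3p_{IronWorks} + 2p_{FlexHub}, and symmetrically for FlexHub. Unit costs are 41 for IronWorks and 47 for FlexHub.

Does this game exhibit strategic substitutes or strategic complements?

strategic complements

IronWorks's profit: π = (p_{IronWorks} − 41)(267 − 3p_{IronWorks} + 2p_{FlexHub}).
∂π/∂p_{IronWorks} = 390 − 6p_{IronWorks} + 2p_{FlexHub} = 0 ⇒ p_{IronWorks} = 65 + (1/3)p_{FlexHub}.
The best-response slope dp_{IronWorks}/dp_{FlexHub} = 1/3 > 0: the reaction function is upward-sloping, so the choices are strategic complements.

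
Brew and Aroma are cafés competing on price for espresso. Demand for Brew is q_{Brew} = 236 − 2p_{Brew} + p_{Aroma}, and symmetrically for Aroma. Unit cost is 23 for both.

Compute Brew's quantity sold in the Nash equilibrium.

142

Brew's profit: π = (p_{Brew} − 23)(236 − 2p_{Brew} + p_{Aroma}).
∂π/∂p_{Brew} = 282 − 4p_{Brew} + p_{Aroma} = 0 ⇒ p_{Brew} = 70.5 + 0.25p_{Aroma}.
The game is symmetric, so in equilibrium p_{Aroma} = p_{Brew}: the reaction function gives 0.75p_{Brew} = 70.5, hence p_{Brew} = 94.
q_{Brew} = 236 − 2·94 + 94 = 142.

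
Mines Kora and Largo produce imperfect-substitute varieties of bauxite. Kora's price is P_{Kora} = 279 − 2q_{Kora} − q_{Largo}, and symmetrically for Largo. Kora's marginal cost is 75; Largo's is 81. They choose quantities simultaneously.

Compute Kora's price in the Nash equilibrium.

Mine Kora's profit: π = q_{Kora}(279 − 2q_{Kora} − q_{Largo}) − 75q_{Kora}.
∂π/∂q_{Kora} = 204 − 4q_{Kora} − q_{Largo} = 0 ⇒ q_{Kora} = 51 − 0.25q_{Largo}.
Similarly q_{Largo} = 49.5 − 0.25q_{Kora}.
Substituting the second reaction function into the first: q_{Kora} = 51 − 0.25(49.5 − 0.25q_{Kora}), which gives 0.9375q_{Kora} = 38.625 ⇒ q_{Kora} = 41.2.
Then q_{Largo} = 49.5 − 0.25·41.2 = 39.2.
P_{Kora} = 279 − 2·41.2 − 39.2 = 157.4.

157.4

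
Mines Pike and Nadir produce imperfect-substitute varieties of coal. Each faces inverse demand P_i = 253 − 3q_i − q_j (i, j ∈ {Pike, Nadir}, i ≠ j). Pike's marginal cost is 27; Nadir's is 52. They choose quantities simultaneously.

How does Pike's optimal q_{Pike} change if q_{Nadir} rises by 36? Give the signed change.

-6

Mine Pike's profit: π = q_{Pike}(253 − 3q_{Pike} − q_{Nadir}) − 27q_{Pike}.
∂π/∂q_{Pike} = 226 − 6q_{Pike} − q_{Nadir} = 0 ⇒ q_{Pike} = 113/3 − (1/6)q_{Nadir}.
The reaction-function slope is −1/6, so a 36-unit rise in q_{Nadir} moves q_{Pike} by −1/6 × 36 = −6. Pike's best response falls — the actions are strategic substitutes.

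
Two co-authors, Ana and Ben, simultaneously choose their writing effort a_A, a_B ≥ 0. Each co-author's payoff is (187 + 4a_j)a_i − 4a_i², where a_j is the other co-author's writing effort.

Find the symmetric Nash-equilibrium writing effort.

46.75

Ana's payoff is (187 + 4a_B)a_A − 4a_A².
∂π/∂a_A = 187 + 4a_B − 8a_A = 0, so a_A = 23.375 + 0.5a_B.
Setting a_A = a_B in the reaction function: a_A = 23.375 + 0.5a_A, so a_A = 23.375 / 0.5 = 46.75.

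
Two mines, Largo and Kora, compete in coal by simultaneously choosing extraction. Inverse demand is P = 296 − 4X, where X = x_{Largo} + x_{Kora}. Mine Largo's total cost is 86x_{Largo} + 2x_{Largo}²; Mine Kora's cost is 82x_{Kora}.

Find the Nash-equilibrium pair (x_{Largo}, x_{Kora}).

10.3, 21.6

Mine Largo's profit: π = x_{Largo}(296 − 4(x_{Largo} + x_{Kora})) − 86x_{Largo} − 2x_{Largo}².
∂π/∂x_{Largo} = 210 − 12x_{Largo} − 4x_{Kora} = 0, so x_{Largo} = 17.5 − (1/3)x_{Kora}.
For Kora: ∂π/∂x_{Kora} = 214 − 8x_{Kora} − 4x_{Largo} = 0 ⇒ x_{Kora} = 26.75 − 0.5x_{Largo}.
Solving the two reaction functions simultaneously: (1 − (−1/3)(−0.5))x_{Largo} = 17.5 − (1/3)·26.75, so (5/6)x_{Largo} = 103/12 and x_{Largo} = 10.3.
Then x_{Kora} = 26.75 − 0.5·10.3 = 21.6.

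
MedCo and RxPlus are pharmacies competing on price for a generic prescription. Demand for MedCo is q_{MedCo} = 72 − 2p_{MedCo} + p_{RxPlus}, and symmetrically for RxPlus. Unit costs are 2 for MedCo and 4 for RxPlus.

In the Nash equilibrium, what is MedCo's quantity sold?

47.2

MedCo's profit: π = (p_{MedCo} − 2)(72 − 2p_{MedCo} + p_{RxPlus}).
∂π/∂p_{MedCo} = 76 − 4p_{MedCo} + p_{RxPlus} = 0 ⇒ p_{MedCo} = 19 + 0.25p_{RxPlus}.
Similarly p_{RxPlus} = 20 + 0.25p_{MedCo}.
Substituting the second reaction function into the first: p_{MedCo} = 19 + 0.25(20 + 0.25p_{MedCo}), which gives 0.9375p_{MedCo} = 24 ⇒ p_{MedCo} = 25.6.
Then p_{RxPlus} = 20 + 0.25·25.6 = 26.4.
q_{MedCo} = 72 − 2·25.6 + 26.4 = 47.2.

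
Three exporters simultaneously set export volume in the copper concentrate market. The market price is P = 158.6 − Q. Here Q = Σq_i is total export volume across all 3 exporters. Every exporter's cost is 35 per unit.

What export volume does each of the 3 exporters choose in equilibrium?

A representative exporter's profit is π_i = q_i(158.6 − Q) − 35q_i, with Q = q_i + Σ_{j≠i} q_j.
First-order condition: 123.6 − 2q_i − Σ_{j≠i} q_j = 0.
Imposing symmetry (q_j = q for all j) turns Σ_{j≠i} q_j into 2q, so 123.6 = 4q and q = 30.9.

30.9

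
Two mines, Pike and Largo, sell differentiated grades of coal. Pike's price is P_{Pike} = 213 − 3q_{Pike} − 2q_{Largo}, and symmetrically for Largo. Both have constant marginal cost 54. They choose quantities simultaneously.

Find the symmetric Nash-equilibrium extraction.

19.875

Mine Pike's profit: π = q_{Pike}(213 − 3q_{Pike} − 2q_{Largo}) − 54q_{Pike}.
∂π/∂q_{Pike} = 159 − 6q_{Pike} − 2q_{Largo} = 0 ⇒ q_{Pike} = 26.5 − (1/3)q_{Largo}.
The game is symmetric, so in equilibrium q_{Largo} = q_{Pike}: the reaction function gives (4/3)q_{Pike} = 26.5, hence q_{Pike} = 19.875.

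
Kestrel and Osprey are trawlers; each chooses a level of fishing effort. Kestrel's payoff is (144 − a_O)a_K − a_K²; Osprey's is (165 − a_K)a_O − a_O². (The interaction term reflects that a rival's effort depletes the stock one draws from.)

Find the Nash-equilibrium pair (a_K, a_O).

Expanding Kestrel's payoff: 144a_K − a_Oa_K − a_K².
∂π/∂a_K = 144 − a_O − 2a_K = 0, so a_K = 72 − 0.5a_O.
Likewise for Osprey: a_O = 82.5 − 0.5a_K.
Substituting the second reaction function into the first: a_K = 72 − 0.5(82.5 − 0.5a_K), which gives 0.75a_K = 30.75 ⇒ a_K = 41.
Then a_O = 82.5 − 0.5·41 = 62.

41, 62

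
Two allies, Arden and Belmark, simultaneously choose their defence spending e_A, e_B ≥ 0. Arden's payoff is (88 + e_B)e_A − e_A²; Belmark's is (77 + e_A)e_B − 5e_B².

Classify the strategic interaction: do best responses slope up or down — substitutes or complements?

Expanding Arden's payoff: 88e_A + e_Be_A − e_A².
∂π/∂e_A = 88 + e_B − 2e_A = 0, so e_A = 44 + 0.5e_B.
The best-response slope de_A/de_B = 0.5 > 0: the reaction function is upward-sloping, so the choices are strategic complements.

strategic complements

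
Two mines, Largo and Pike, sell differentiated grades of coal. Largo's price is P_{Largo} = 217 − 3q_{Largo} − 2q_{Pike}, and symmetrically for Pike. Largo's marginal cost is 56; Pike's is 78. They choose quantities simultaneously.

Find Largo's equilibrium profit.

1386.75

Mine Largo's profit: π = q_{Largo}(217 − 3q_{Largo} − 2q_{Pike}) − 56q_{Largo}.
∂π/∂q_{Largo} = 161 − 6q_{Largo} − 2q_{Pike} = 0 ⇒ q_{Largo} = 161/6 − (1/3)q_{Pike}.
Similarly q_{Pike} = 139/6 − (1/3)q_{Largo}.
Substituting the second reaction function into the first: q_{Largo} = 161/6 − (1/3)(139/6 − (1/3)q_{Largo}), which gives (8/9)q_{Largo} = 172/9 ⇒ q_{Largo} = 21.5.
Then q_{Pike} = 139/6 − (1/3)·21.5 = 16.
P_{Largo} = 217 − 3·21.5 − 2·16 = 120.5.
Profit = (120.5 − 56)·21.5 = 1386.75.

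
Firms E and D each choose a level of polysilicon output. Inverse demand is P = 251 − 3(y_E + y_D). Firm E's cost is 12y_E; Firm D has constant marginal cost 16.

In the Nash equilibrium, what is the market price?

Firm E's profit: π = y_E(251 − 3(y_E + y_D)) − 12y_E.
∂π/∂y_E = 239 − 6y_E − 3y_D = 0, so y_E = 239/6 − 0.5y_D.
By the same steps for D: y_D = 235/6 − 0.5y_E.
Substituting the second reaction function into the first: y_E = 239/6 − 0.5(235/6 − 0.5y_E), which gives 0.75y_E = 20.25 ⇒ y_E = 27.
Then y_D = 235/6 − 0.5·27 = 77/3.
Equilibrium price: P = 251 − 3·(158/3) = 93.

93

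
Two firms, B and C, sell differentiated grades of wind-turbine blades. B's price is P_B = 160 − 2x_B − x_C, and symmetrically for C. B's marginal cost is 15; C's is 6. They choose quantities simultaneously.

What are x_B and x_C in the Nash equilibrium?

Firm B's profit: π = x_B(160 − 2x_B − x_C) − 15x_B.
∂π/∂x_B = 145 − 4x_B − x_C = 0 ⇒ x_B = 36.25 − 0.25x_C.
Similarly x_C = 38.5 − 0.25x_B.
Substituting the second reaction function into the first: x_B = 36.25 − 0.25(38.5 − 0.25x_B), which gives 0.9375x_B = 26.625 ⇒ x_B = 28.4.
Then x_C = 38.5 − 0.25·28.4 = 31.4.

28.4, 31.4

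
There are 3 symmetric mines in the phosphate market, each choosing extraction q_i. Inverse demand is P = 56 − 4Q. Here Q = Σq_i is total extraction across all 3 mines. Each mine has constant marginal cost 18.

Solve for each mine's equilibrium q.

A representative mine's profit is π_i = q_i(56 − 4Q) − 18q_i, with Q = q_i + Σ_{j≠i} q_j.
First-order condition: 38 − 8q_i − 4Σ_{j≠i} q_j = 0.
With identical mines, set every q_j = q: then 38 − 8q − 8q = 0, i.e. q = 38/16 = 2.375.

2.375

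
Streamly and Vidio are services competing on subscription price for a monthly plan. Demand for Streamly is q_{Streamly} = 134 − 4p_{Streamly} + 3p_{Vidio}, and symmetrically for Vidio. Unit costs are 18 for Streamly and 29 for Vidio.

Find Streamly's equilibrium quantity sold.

102.4

Streamly's profit: π = (p_{Streamly} − 18)(134 − 4p_{Streamly} + 3p_{Vidio}).
∂π/∂p_{Streamly} = 206 − 8p_{Streamly} + 3p_{Vidio} = 0 ⇒ p_{Streamly} = 25.75 + 0.375p_{Vidio}.
Similarly p_{Vidio} = 31.25 + 0.375p_{Streamly}.
Plugging p_{Vidio} into Streamly's best response: p_{Streamly} = 25.75 + 0.375(31.25 + 0.375p_{Streamly}) ⇒ (55/64)p_{Streamly} = 1199/32, so p_{Streamly} = 43.6.
Then p_{Vidio} = 31.25 + 0.375·43.6 = 47.6.
q_{Streamly} = 134 − 4·43.6 + 3·47.6 = 102.4.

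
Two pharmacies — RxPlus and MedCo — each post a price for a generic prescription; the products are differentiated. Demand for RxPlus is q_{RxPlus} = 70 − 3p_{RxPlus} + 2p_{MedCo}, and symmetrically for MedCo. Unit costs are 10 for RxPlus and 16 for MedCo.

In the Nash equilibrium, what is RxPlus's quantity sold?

RxPlus's profit: π = (p_{RxPlus} − 10)(70 − 3p_{RxPlus} + 2p_{MedCo}).
∂π/∂p_{RxPlus} = 100 − 6p_{RxPlus} + 2p_{MedCo} = 0 ⇒ p_{RxPlus} = 50/3 + (1/3)p_{MedCo}.
Similarly p_{MedCo} = 59/3 + (1/3)p_{RxPlus}.
Solving the two reaction functions simultaneously: (1 − (1/3)(1/3))p_{RxPlus} = 50/3 + (1/3)·(59/3), so (8/9)p_{RxPlus} = 209/9 and p_{RxPlus} = 26.125.
Then p_{MedCo} = 59/3 + (1/3)·26.125 = 28.375.
q_{RxPlus} = 70 − 3·26.125 + 2·28.375 = 48.375.

48.375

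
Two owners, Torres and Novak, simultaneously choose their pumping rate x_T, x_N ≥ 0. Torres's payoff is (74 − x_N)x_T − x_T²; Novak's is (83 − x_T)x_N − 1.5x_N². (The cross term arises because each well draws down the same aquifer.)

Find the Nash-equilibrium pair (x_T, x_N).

27.8, 18.4

Expanding Torres's payoff: 74x_T − x_Nx_T − x_T².
∂π/∂x_T = 74 − x_N − 2x_T = 0, so x_T = 37 − 0.5x_N.
Likewise for Novak: x_N = 83/3 − (1/3)x_T.
Plugging x_N into Torres's best response: x_T = 37 − 0.5(83/3 − (1/3)x_T) ⇒ (5/6)x_T = 139/6, so x_T = 27.8.
Then x_N = 83/3 − (1/3)·27.8 = 18.4.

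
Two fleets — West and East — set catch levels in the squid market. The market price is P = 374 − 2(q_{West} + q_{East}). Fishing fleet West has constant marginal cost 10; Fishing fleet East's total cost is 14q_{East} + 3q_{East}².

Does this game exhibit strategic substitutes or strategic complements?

Fishing fleet West's profit: π = q_{West}(374 − 2(q_{West} + q_{East})) − 10q_{West}.
∂π/∂q_{West} = 364 − 4q_{West} − 2q_{East} = 0, so q_{West} = 91 − 0.5q_{East}.
The best-response slope dq_{West}/dq_{East} = −0.5 < 0: the reaction function is downward-sloping, so the choices are strategic substitutes.

strategic substitutes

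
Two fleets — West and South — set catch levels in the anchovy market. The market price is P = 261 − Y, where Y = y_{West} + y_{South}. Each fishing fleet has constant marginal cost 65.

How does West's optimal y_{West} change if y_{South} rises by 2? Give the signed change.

Fishing fleet West's profit: π = y_{West}(261 − (y_{West} + y_{South})) − 65y_{West}.
∂π/∂y_{West} = 196 − 2y_{West} − y_{South} = 0, so y_{West} = 98 − 0.5y_{South}.
The reaction-function slope is −0.5, so a 2-unit rise in y_{South} moves y_{West} by −0.5 × 2 = −1. West's best response falls — the actions are strategic substitutes.

-1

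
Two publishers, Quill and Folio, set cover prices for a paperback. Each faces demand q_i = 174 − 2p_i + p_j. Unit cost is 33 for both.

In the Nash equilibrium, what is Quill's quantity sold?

Quill's profit: π = (p_{Quill} − 33)(174 − 2p_{Quill} + p_{Folio}).
∂π/∂p_{Quill} = 240 − 4p_{Quill} + p_{Folio} = 0 ⇒ p_{Quill} = 60 + 0.25p_{Folio}.
The game is symmetric, so in equilibrium p_{Folio} = p_{Quill}: the reaction function gives 0.75p_{Quill} = 60, hence p_{Quill} = 80.
q_{Quill} = 174 − 2·80 + 80 = 94.

94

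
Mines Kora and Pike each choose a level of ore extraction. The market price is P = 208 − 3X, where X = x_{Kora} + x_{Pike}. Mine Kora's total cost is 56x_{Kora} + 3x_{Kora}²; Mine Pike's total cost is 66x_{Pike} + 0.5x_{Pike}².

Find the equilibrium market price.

Mine Kora's profit: π = x_{Kora}(208 − 3(x_{Kora} + x_{Pike})) − 56x_{Kora} − 3x_{Kora}².
∂π/∂x_{Kora} = 152 − 12x_{Kora} − 3x_{Pike} = 0, so x_{Kora} = 38/3 − 0.25x_{Pike}.
For Pike: ∂π/∂x_{Pike} = 142 − 7x_{Pike} − 3x_{Kora} = 0 ⇒ x_{Pike} = 142/7 − (3/7)x_{Kora}.
Solving the two reaction functions simultaneously: (1 − (−0.25)(−3/7))x_{Kora} = 38/3 − 0.25·(142/7), so (25/28)x_{Kora} = 319/42 and x_{Kora} = 638/75.
Then x_{Pike} = 142/7 − (3/7)·(638/75) = 16.64.
Equilibrium price: P = 208 − 3·(1886/75) = 132.56.

132.56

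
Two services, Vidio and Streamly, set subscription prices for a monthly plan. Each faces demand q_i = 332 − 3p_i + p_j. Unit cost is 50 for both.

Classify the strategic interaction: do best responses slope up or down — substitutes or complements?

strategic complements

Vidio's profit: π = (p_{Vidio} − 50)(332 − 3p_{Vidio} + p_{Streamly}).
∂π/∂p_{Vidio} = 482 − 6p_{Vidio} + p_{Streamly} = 0 ⇒ p_{Vidio} = 241/3 + (1/6)p_{Streamly}.
The best-response slope dp_{Vidio}/dp_{Streamly} = 1/6 > 0: the reaction function is upward-sloping, so the choices are strategic complements.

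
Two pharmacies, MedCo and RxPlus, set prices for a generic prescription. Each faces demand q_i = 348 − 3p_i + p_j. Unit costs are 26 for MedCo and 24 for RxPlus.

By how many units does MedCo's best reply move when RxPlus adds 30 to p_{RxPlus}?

MedCo's profit: π = (p_{MedCo} − 26)(348 − 3p_{MedCo} + p_{RxPlus}).
∂π/∂p_{MedCo} = 426 − 6p_{MedCo} + p_{RxPlus} = 0 ⇒ p_{MedCo} = 71 + (1/6)p_{RxPlus}.
The reaction-function slope is 1/6, so a 30-unit rise in p_{RxPlus} moves p_{MedCo} by 1/6 × 30 = 5. MedCo's best response rises — the actions are strategic complements.

5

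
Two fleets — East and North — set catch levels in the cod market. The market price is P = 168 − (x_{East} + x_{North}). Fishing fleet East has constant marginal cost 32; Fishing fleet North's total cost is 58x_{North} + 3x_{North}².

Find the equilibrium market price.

97.2

Fishing fleet East's profit: π = x_{East}(168 − (x_{East} + x_{North})) − 32x_{East}.
∂π/∂x_{East} = 136 − 2x_{East} − x_{North} = 0, so x_{East} = 68 − 0.5x_{North}.
For North: ∂π/∂x_{North} = 110 − 8x_{North} − x_{East} = 0 ⇒ x_{North} = 13.75 − 0.125x_{East}.
Plugging x_{North} into East's best response: x_{East} = 68 − 0.5(13.75 − 0.125x_{East}) ⇒ 0.9375x_{East} = 61.125, so x_{East} = 65.2.
Then x_{North} = 13.75 − 0.125·65.2 = 5.6.
Equilibrium price: P = 168 − 70.8 = 97.2.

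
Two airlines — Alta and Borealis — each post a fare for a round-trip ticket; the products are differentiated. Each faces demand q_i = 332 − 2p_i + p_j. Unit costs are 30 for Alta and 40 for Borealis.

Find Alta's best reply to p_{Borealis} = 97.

Alta's profit: π = (p_{Alta} − 30)(332 − 2p_{Alta} + p_{Borealis}).
∂π/∂p_{Alta} = 392 − 4p_{Alta} + p_{Borealis} = 0 ⇒ p_{Alta} = 98 + 0.25p_{Borealis}.
At p_{Borealis} = 97: p_{Alta} = 98 + 0.25·97 = 122.25.

122.25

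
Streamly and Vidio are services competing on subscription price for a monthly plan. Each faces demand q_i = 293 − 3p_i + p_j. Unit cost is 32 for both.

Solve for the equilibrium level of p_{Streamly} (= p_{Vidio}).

Streamly's profit: π = (p_{Streamly} − 32)(293 − 3p_{Streamly} + p_{Vidio}).
∂π/∂p_{Streamly} = 389 − 6p_{Streamly} + p_{Vidio} = 0 ⇒ p_{Streamly} = 389/6 + (1/6)p_{Vidio}.
Setting p_{Streamly} = p_{Vidio} in the reaction function: p_{Streamly} = 389/6 + (1/6)p_{Streamly}, so p_{Streamly} = (389/6) / (5/6) = 77.8.

77.8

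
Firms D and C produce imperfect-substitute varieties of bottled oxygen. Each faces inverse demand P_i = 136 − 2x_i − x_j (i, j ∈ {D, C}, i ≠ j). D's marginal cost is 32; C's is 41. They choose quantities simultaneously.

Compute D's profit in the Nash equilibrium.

Firm D's profit: π = x_D(136 − 2x_D − x_C) − 32x_D.
∂π/∂x_D = 104 − 4x_D − x_C = 0 ⇒ x_D = 26 − 0.25x_C.
Similarly x_C = 23.75 − 0.25x_D.
Solving the two reaction functions simultaneously: (1 − (−0.25)(−0.25))x_D = 26 − 0.25·23.75, so 0.9375x_D = 20.0625 and x_D = 21.4.
Then x_C = 23.75 − 0.25·21.4 = 18.4.
P_D = 136 − 2·21.4 − 18.4 = 74.8.
Profit = (74.8 − 32)·21.4 = 915.92.

915.92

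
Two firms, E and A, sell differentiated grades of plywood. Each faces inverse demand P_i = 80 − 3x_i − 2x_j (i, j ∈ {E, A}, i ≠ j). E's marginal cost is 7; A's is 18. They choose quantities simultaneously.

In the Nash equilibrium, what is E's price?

36.4375

Firm E's profit: π = x_E(80 − 3x_E − 2x_A) − 7x_E.
∂π/∂x_E = 73 − 6x_E − 2x_A = 0 ⇒ x_E = 73/6 − (1/3)x_A.
Similarly x_A = 31/3 − (1/3)x_E.
Solving the two reaction functions simultaneously: (1 − (−1/3)(−1/3))x_E = 73/6 − (1/3)·(31/3), so (8/9)x_E = 157/18 and x_E = 9.8125.
Then x_A = 31/3 − (1/3)·9.8125 = 7.0625.
P_E = 80 − 3·9.8125 − 2·7.0625 = 36.4375.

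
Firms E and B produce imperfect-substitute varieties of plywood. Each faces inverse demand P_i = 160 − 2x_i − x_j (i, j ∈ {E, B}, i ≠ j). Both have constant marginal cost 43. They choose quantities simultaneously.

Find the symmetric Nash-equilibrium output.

Firm E's profit: π = x_E(160 − 2x_E − x_B) − 43x_E.
∂π/∂x_E = 117 − 4x_E − x_B = 0 ⇒ x_E = 29.25 − 0.25x_B.
The game is symmetric, so in equilibrium x_B = x_E: the reaction function gives 1.25x_E = 29.25, hence x_E = 23.4.

23.4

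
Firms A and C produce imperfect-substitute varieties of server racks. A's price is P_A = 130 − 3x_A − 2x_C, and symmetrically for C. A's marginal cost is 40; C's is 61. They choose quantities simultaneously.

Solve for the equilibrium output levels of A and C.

12.5625, 7.3125

Firm A's profit: π = x_A(130 − 3x_A − 2x_C) − 40x_A.
∂π/∂x_A = 90 − 6x_A − 2x_C = 0 ⇒ x_A = 15 − (1/3)x_C.
Similarly x_C = 11.5 − (1/3)x_A.
Substituting the second reaction function into the first: x_A = 15 − (1/3)(11.5 − (1/3)x_A), which gives (8/9)x_A = 67/6 ⇒ x_A = 12.5625.
Then x_C = 11.5 − (1/3)·12.5625 = 7.3125.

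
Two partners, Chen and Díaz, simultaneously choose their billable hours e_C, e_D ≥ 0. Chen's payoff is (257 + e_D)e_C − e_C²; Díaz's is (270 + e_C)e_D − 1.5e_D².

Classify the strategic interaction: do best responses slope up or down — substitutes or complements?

strategic complements

Expanding Chen's payoff: 257e_C + e_De_C − e_C².
∂π/∂e_C = 257 + e_D − 2e_C = 0, so e_C = 128.5 + 0.5e_D.
The best-response slope de_C/de_D = 0.5 > 0: the reaction function is upward-sloping, so the choices are strategic complements.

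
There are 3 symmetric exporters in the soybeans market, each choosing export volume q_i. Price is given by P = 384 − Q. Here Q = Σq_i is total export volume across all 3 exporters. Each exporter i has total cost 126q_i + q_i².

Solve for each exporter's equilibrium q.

A representative exporter's profit is π_i = q_i(384 − Q) − 126q_i − q_i², with Q = q_i + Σ_{j≠i} q_j.
First-order condition: 258 − 4q_i − Σ_{j≠i} q_j = 0.
Imposing symmetry (q_j = q for all j) turns Σ_{j≠i} q_j into 2q, so 258 = 6q and q = 43.

43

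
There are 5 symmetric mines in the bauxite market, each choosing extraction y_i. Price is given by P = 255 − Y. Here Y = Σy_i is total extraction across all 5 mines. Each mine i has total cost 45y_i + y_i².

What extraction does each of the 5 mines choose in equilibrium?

A representative mine's profit is π_i = y_i(255 − Y) − 45y_i − y_i², with Y = y_i + Σ_{j≠i} y_j.
First-order condition: 210 − 4y_i − Σ_{j≠i} y_j = 0.
With identical mines, set every y_j = y: then 210 − 4y − 4y = 0, i.e. y = 210/8 = 26.25.

26.25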